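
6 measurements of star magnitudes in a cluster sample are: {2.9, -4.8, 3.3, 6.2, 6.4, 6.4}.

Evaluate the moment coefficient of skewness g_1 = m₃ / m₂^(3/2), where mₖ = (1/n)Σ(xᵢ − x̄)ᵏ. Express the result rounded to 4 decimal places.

-1.2917

x̄ = (2.9 - 4.8 + 3.3 + 6.2 + 6.4 + 6.4) / 6 = 3.4000
deviations (xᵢ − x̄): -0.5000, -8.2000, -0.1000, 2.8000, 3.0000, 3.0000
Σ(xᵢ − x̄)² = 93.3400 ⇒ m₂ = 93.3400/6 = 15.55667
Σ(xᵢ − x̄)³ = -475.5420 ⇒ m₃ = -475.5420/6 = -79.25700
m₂^(3/2) = 15.55667^(1.5) = 61.35851
g_1 = m₃ / m₂^(3/2) = -79.25700 / 61.35851 ≈ -1.2917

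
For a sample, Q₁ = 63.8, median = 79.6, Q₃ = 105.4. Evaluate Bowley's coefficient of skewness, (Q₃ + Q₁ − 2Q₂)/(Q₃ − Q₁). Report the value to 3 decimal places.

numerator: Q₃ + Q₁ − 2Q₂ = 105.4 + 63.8 − 2×79.6 = 10.0000
denominator: Q₃ − Q₁ = 105.4 − 63.8 = 41.6000
Bowley skewness = 10.0000 / 41.6000 ≈ 0.240

0.240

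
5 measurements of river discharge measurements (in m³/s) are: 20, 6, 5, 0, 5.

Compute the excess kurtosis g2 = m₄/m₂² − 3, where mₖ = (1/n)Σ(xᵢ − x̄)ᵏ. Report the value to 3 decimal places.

x̄ = 7.2000
Σ(xᵢ − x̄)² = 226.8000 ⇒ m₂ = 45.36000
Σ(xᵢ − x̄)⁴ = 29579.8560 ⇒ m₄ = 5915.97120
m₂² = 2057.52960
g2 = m₄/m₂² − 3 = 2.87528 − 3 ≈ -0.125

-0.125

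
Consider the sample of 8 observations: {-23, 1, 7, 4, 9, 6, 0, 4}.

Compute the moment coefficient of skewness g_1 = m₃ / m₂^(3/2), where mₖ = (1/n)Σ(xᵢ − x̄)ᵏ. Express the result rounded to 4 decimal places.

x̄ = (-23 + 1 + 7 + 4 + 9 + 6 + 0 + 4) / 8 = 1.0000
deviations (xᵢ − x̄): -24.0000, 0.0000, 6.0000, 3.0000, 8.0000, 5.0000, -1.0000, 3.0000
Σ(xᵢ − x̄)² = 720.0000 ⇒ m₂ = 720.0000/8 = 90.00000
Σ(xᵢ − x̄)³ = -12918.0000 ⇒ m₃ = -12918.0000/8 = -1614.75000
m₂^(3/2) = 90.00000^(1.5) = 853.81497
g_1 = m₃ / m₂^(3/2) = -1614.75000 / 853.81497 ≈ -1.8912

-1.8912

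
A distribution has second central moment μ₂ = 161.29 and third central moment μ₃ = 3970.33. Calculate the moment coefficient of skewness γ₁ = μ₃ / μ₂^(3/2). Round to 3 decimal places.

1.938

σ = √μ₂ = √161.29 = 12.70000
σ³ = μ₂^(3/2) = 2048.38300
γ₁ = μ₃/σ³ = 3970.33 / 2048.38300 ≈ 1.938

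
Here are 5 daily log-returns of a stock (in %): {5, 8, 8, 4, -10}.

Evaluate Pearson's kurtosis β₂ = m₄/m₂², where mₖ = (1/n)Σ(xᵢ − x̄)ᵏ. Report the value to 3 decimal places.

2.972

x̄ = 3.0000
Σ(xᵢ − x̄)² = 224.0000 ⇒ m₂ = 44.80000
Σ(xᵢ − x̄)⁴ = 29828.0000 ⇒ m₄ = 5965.60000
m₂² = 2007.04000
β₂ = m₄/m₂² = 5965.60000 / 2007.04000 ≈ 2.972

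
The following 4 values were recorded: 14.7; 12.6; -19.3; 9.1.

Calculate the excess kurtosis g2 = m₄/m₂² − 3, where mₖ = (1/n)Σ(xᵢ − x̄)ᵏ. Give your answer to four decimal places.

-0.7244

x̄ = 4.2750
Σ(xᵢ − x̄)² = 757.0475 ⇒ m₂ = 189.26188
Σ(xᵢ − x̄)⁴ = 326048.8385 ⇒ m₄ = 81512.20963
m₂² = 35820.05733
g2 = m₄/m₂² − 3 = 2.27560 − 3 ≈ -0.7244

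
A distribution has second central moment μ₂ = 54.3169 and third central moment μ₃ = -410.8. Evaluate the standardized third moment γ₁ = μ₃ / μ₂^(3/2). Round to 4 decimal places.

σ = √μ₂ = √54.3169 = 7.37000
σ³ = μ₂^(3/2) = 400.31555
γ₁ = μ₃/σ³ = -410.8 / 400.31555 ≈ -1.0262

-1.0262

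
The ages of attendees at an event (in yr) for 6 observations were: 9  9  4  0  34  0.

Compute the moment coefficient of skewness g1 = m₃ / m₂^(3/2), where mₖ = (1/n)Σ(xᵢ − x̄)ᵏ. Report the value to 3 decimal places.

1.402

x̄ = (9 + 9 + 4 + 0 + 34 + 0) / 6 = 9.3333
deviations (xᵢ − x̄): -0.3333, -0.3333, -5.3333, -9.3333, 24.6667, -9.3333
Σ(xᵢ − x̄)² = 811.3333 ⇒ m₂ = 811.3333/6 = 135.22222
Σ(xᵢ − x̄)³ = 13230.4444 ⇒ m₃ = 13230.4444/6 = 2205.07407
m₂^(3/2) = 135.22222^(1.5) = 1572.43283
g1 = m₃ / m₂^(3/2) = 2205.07407 / 1572.43283 ≈ 1.402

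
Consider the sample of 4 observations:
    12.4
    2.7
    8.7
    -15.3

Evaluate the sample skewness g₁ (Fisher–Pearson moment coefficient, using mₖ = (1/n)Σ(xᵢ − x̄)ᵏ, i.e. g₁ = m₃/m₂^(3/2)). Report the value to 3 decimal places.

x̄ = (12.4 + 2.7 + 8.7 - 15.3) / 4 = 2.1250
deviations (xᵢ − x̄): 10.2750, 0.5750, 6.5750, -17.4250
Σ(xᵢ − x̄)² = 452.7675 ⇒ m₂ = 452.7675/4 = 113.19188
Σ(xᵢ − x̄)³ = -3921.5426 ⇒ m₃ = -3921.5426/4 = -980.38566
m₂^(3/2) = 113.19188^(1.5) = 1204.26726
g₁ = m₃ / m₂^(3/2) = -980.38566 / 1204.26726 ≈ -0.814

-0.814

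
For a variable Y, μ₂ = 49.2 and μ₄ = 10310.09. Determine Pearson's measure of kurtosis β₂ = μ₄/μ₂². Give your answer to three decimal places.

4.259

μ₂² = 49.2² = 2420.64000
μ₄/μ₂² = 10310.09 / 2420.64000 = 4.25924
β₂ ≈ 4.259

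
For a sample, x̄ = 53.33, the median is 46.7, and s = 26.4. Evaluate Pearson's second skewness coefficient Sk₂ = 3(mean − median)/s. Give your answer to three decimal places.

0.753

Sk₂ = 3(53.33 − 46.7) / 26.4 = 3 × 6.6300 / 26.4
    = 19.8900 / 26.4 ≈ 0.753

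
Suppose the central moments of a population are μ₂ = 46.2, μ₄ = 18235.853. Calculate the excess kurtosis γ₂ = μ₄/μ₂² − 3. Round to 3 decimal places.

μ₂² = 46.2² = 2134.44000
μ₄/μ₂² = 18235.853 / 2134.44000 = 8.54362
γ₂ = 8.54362 − 3 ≈ 5.544

5.544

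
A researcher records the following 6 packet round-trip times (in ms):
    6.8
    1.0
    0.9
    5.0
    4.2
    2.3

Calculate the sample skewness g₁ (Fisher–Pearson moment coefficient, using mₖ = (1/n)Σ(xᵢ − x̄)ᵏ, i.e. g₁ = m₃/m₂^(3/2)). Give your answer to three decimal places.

0.264

x̄ = (6.8 + 1.0 + 0.9 + 5.0 + 4.2 + 2.3) / 6 = 3.3667
deviations (xᵢ − x̄): 3.4333, -2.3667, -2.4667, 1.6333, 0.8333, -1.0667
Σ(xᵢ − x̄)² = 27.9733 ⇒ m₂ = 27.9733/6 = 4.66222
Σ(xᵢ − x̄)³ = 15.9296 ⇒ m₃ = 15.9296/6 = 2.65493
m₂^(3/2) = 4.66222^(1.5) = 10.06675
g₁ = m₃ / m₂^(3/2) = 2.65493 / 10.06675 ≈ 0.264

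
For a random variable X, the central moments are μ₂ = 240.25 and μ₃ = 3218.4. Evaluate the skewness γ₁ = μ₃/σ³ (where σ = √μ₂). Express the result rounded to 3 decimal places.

0.864

σ = √μ₂ = √240.25 = 15.50000
σ³ = μ₂^(3/2) = 3723.87500
γ₁ = μ₃/σ³ = 3218.4 / 3723.87500 ≈ 0.864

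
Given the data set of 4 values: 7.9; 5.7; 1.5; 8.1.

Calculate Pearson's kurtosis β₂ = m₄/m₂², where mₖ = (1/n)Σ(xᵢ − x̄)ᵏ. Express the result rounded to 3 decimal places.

1.958

x̄ = 5.8000
Σ(xᵢ − x̄)² = 28.2000 ⇒ m₂ = 7.05000
Σ(xᵢ − x̄)⁴ = 389.3124 ⇒ m₄ = 97.32810
m₂² = 49.70250
β₂ = m₄/m₂² = 97.32810 / 49.70250 ≈ 1.958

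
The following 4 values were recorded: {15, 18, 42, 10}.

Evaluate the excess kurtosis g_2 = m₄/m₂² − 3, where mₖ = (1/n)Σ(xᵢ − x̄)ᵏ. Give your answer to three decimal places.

-0.794

x̄ = 21.2500
Σ(xᵢ − x̄)² = 606.7500 ⇒ m₂ = 151.68750
Σ(xᵢ − x̄)⁴ = 203039.5781 ⇒ m₄ = 50759.89453
m₂² = 23009.09766
g_2 = m₄/m₂² − 3 = 2.20608 − 3 ≈ -0.794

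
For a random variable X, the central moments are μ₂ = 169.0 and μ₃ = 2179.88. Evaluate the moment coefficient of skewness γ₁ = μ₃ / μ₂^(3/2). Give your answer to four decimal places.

0.9922

σ = √μ₂ = √169.0 = 13.00000
σ³ = μ₂^(3/2) = 2197.00000
γ₁ = μ₃/σ³ = 2179.88 / 2197.00000 ≈ 0.9922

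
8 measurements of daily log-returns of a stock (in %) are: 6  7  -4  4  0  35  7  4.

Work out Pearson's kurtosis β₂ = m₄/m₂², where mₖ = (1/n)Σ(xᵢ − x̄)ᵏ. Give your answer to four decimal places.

5.1017

x̄ = 7.3750
Σ(xᵢ − x̄)² = 971.8750 ⇒ m₂ = 121.48438
Σ(xᵢ − x̄)⁴ = 602346.9941 ⇒ m₄ = 75293.37427
m₂² = 14758.45337
β₂ = m₄/m₂² = 75293.37427 / 14758.45337 ≈ 5.1017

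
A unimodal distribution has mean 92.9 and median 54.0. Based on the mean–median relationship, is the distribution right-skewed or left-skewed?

mean − median = 92.9 − 54.0 = 38.9
mean > median ⇒ the longer tail is on the right ⇒ right-skewed (positively skewed).

right-skewed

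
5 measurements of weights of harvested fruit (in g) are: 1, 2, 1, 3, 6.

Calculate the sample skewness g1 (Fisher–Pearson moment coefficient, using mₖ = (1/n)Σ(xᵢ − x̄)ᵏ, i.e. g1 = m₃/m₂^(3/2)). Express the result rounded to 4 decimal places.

x̄ = (1 + 2 + 1 + 3 + 6) / 5 = 2.6000
deviations (xᵢ − x̄): -1.6000, -0.6000, -1.6000, 0.4000, 3.4000
Σ(xᵢ − x̄)² = 17.2000 ⇒ m₂ = 17.2000/5 = 3.44000
Σ(xᵢ − x̄)³ = 30.9600 ⇒ m₃ = 30.9600/5 = 6.19200
m₂^(3/2) = 3.44000^(1.5) = 6.38025
g1 = m₃ / m₂^(3/2) = 6.19200 / 6.38025 ≈ 0.9705

0.9705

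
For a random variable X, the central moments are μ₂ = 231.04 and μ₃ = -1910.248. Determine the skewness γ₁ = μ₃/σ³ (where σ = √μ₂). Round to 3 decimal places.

σ = √μ₂ = √231.04 = 15.20000
σ³ = μ₂^(3/2) = 3511.80800
γ₁ = μ₃/σ³ = -1910.248 / 3511.80800 ≈ -0.544

-0.544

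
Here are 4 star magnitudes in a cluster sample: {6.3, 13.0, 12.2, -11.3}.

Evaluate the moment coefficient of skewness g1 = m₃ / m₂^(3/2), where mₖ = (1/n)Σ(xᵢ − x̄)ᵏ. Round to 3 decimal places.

x̄ = (6.3 + 13.0 + 12.2 - 11.3) / 4 = 5.0500
deviations (xᵢ − x̄): 1.2500, 7.9500, 7.1500, -16.3500
Σ(xᵢ − x̄)² = 383.2100 ⇒ m₂ = 383.2100/4 = 95.80250
Σ(xᵢ − x̄)³ = -3500.7840 ⇒ m₃ = -3500.7840/4 = -875.19600
m₂^(3/2) = 95.80250^(1.5) = 937.70291
g1 = m₃ / m₂^(3/2) = -875.19600 / 937.70291 ≈ -0.933

-0.933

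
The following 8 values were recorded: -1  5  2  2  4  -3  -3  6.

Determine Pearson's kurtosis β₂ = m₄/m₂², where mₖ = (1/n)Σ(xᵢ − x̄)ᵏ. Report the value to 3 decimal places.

1.578

x̄ = 1.5000
Σ(xᵢ − x̄)² = 86.0000 ⇒ m₂ = 10.75000
Σ(xᵢ − x̄)⁴ = 1458.5000 ⇒ m₄ = 182.31250
m₂² = 115.56250
β₂ = m₄/m₂² = 182.31250 / 115.56250 ≈ 1.578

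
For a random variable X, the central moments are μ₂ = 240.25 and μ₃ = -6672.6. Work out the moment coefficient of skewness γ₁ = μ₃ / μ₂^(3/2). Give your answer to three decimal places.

-1.792

σ = √μ₂ = √240.25 = 15.50000
σ³ = μ₂^(3/2) = 3723.87500
γ₁ = μ₃/σ³ = -6672.6 / 3723.87500 ≈ -1.792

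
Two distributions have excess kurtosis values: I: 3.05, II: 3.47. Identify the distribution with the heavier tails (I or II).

II

Higher excess kurtosis ⇒ heavier tails relative to the normal distribution.
3.05 vs 3.47: the larger is 3.47, so II has heavier tails.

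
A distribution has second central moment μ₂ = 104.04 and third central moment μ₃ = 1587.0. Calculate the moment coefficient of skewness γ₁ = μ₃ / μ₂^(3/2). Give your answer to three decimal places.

σ = √μ₂ = √104.04 = 10.20000
σ³ = μ₂^(3/2) = 1061.20800
γ₁ = μ₃/σ³ = 1587.0 / 1061.20800 ≈ 1.495

1.495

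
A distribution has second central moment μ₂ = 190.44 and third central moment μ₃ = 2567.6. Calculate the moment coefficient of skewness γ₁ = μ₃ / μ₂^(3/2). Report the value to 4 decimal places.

0.9770

σ = √μ₂ = √190.44 = 13.80000
σ³ = μ₂^(3/2) = 2628.07200
γ₁ = μ₃/σ³ = 2567.6 / 2628.07200 ≈ 0.9770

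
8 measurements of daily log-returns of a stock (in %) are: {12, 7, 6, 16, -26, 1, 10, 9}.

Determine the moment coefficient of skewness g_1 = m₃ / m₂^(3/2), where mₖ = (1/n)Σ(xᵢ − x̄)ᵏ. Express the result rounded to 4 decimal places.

-1.7745

x̄ = (12 + 7 + 6 + 16 - 26 + 1 + 10 + 9) / 8 = 4.3750
deviations (xᵢ − x̄): 7.6250, 2.6250, 1.6250, 11.6250, -30.3750, -3.3750, 5.6250, 4.6250
Σ(xᵢ − x̄)² = 1189.8750 ⇒ m₂ = 1189.8750/8 = 148.73438
Σ(xᵢ − x̄)³ = -25750.0313 ⇒ m₃ = -25750.0313/8 = -3218.75391
m₂^(3/2) = 148.73438^(1.5) = 1813.91541
g_1 = m₃ / m₂^(3/2) = -3218.75391 / 1813.91541 ≈ -1.7745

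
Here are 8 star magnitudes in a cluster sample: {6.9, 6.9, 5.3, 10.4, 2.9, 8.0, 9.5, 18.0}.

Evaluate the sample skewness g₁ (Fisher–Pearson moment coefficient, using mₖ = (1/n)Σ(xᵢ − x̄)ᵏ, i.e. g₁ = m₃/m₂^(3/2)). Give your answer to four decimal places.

1.0949

x̄ = (6.9 + 6.9 + 5.3 + 10.4 + 2.9 + 8.0 + 9.5 + 18.0) / 8 = 8.4875
deviations (xᵢ − x̄): -1.5875, -1.5875, -3.1875, 1.9125, -5.5875, -0.4875, 1.0125, 9.5125
Σ(xᵢ − x̄)² = 141.8287 ⇒ m₂ = 141.8287/8 = 17.72859
Σ(xᵢ − x̄)³ = 653.8516 ⇒ m₃ = 653.8516/8 = 81.73145
m₂^(3/2) = 17.72859^(1.5) = 74.64684
g₁ = m₃ / m₂^(3/2) = 81.73145 / 74.64684 ≈ 1.0949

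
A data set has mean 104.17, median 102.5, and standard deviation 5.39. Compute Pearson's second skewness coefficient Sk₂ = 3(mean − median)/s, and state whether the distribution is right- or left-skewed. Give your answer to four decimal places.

Sk₂ = 3(104.17 − 102.5) / 5.39 = 3 × 1.6700 / 5.39
    = 5.0100 / 5.39 ≈ 0.9295
Sk₂ > 0 ⇒ mean > median ⇒ right-skewed (positive skew).

0.9295, right-skewed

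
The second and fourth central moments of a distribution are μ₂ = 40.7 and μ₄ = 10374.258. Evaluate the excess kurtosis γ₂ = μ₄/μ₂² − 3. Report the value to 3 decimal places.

μ₂² = 40.7² = 1656.49000
μ₄/μ₂² = 10374.258 / 1656.49000 = 6.26280
γ₂ = 6.26280 − 3 ≈ 3.263

3.263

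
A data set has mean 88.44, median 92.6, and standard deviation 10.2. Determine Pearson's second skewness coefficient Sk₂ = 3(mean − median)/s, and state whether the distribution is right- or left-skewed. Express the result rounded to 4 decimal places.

Sk₂ = 3(88.44 − 92.6) / 10.2 = 3 × -4.1600 / 10.2
    = -12.4800 / 10.2 ≈ -1.2235
Sk₂ < 0 ⇒ mean < median ⇒ left-skewed (negative skew).

-1.2235, left-skewed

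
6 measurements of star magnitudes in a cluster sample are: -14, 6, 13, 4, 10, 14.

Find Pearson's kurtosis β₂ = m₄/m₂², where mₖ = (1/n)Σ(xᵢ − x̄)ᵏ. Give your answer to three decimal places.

3.258

x̄ = 5.5000
Σ(xᵢ − x̄)² = 531.5000 ⇒ m₂ = 88.58333
Σ(xᵢ − x̄)⁴ = 153389.3750 ⇒ m₄ = 25564.89583
m₂² = 7847.00694
β₂ = m₄/m₂² = 25564.89583 / 7847.00694 ≈ 3.258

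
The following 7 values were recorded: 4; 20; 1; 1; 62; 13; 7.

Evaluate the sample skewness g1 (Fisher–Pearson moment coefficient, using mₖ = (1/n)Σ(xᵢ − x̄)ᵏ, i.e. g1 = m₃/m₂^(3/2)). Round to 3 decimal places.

1.648

x̄ = (4 + 20 + 1 + 1 + 62 + 13 + 7) / 7 = 15.4286
deviations (xᵢ − x̄): -11.4286, 4.5714, -14.4286, -14.4286, 46.5714, -2.4286, -8.4286
Σ(xᵢ − x̄)² = 2813.7143 ⇒ m₂ = 2813.7143/7 = 401.95918
Σ(xᵢ − x̄)³ = 92990.8163 ⇒ m₃ = 92990.8163/7 = 13284.40233
m₂^(3/2) = 401.95918^(1.5) = 8058.84742
g1 = m₃ / m₂^(3/2) = 13284.40233 / 8058.84742 ≈ 1.648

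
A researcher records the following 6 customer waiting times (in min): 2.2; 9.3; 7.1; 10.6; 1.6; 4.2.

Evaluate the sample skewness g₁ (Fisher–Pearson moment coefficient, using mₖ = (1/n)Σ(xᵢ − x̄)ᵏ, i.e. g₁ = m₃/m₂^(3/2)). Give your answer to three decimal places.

0.099

x̄ = (2.2 + 9.3 + 7.1 + 10.6 + 1.6 + 4.2) / 6 = 5.8333
deviations (xᵢ − x̄): -3.6333, 3.4667, 1.2667, 4.7667, -4.2333, -1.6333
Σ(xᵢ − x̄)² = 70.1333 ⇒ m₂ = 70.1333/6 = 11.68889
Σ(xᵢ − x̄)³ = 23.8104 ⇒ m₃ = 23.8104/6 = 3.96841
m₂^(3/2) = 11.68889^(1.5) = 39.96316
g₁ = m₃ / m₂^(3/2) = 3.96841 / 39.96316 ≈ 0.099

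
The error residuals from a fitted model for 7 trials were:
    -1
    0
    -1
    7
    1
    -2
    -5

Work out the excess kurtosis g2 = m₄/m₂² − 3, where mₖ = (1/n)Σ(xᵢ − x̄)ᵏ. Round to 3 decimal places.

x̄ = -0.1429
Σ(xᵢ − x̄)² = 80.8571 ⇒ m₂ = 11.55102
Σ(xᵢ − x̄)⁴ = 3174.3382 ⇒ m₄ = 453.47688
m₂² = 133.42607
g2 = m₄/m₂² − 3 = 3.39871 − 3 ≈ 0.399

0.399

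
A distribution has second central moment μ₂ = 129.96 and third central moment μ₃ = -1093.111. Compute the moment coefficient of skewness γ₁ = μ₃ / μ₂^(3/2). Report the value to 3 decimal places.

-0.738

σ = √μ₂ = √129.96 = 11.40000
σ³ = μ₂^(3/2) = 1481.54400
γ₁ = μ₃/σ³ = -1093.111 / 1481.54400 ≈ -0.738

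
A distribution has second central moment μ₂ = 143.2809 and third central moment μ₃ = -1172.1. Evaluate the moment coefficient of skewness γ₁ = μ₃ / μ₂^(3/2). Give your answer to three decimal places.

σ = √μ₂ = √143.2809 = 11.97000
σ³ = μ₂^(3/2) = 1715.07237
γ₁ = μ₃/σ³ = -1172.1 / 1715.07237 ≈ -0.683

-0.683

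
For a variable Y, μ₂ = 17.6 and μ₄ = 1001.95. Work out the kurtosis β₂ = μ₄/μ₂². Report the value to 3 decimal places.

μ₂² = 17.6² = 309.76000
μ₄/μ₂² = 1001.95 / 309.76000 = 3.23460
β₂ ≈ 3.235

3.235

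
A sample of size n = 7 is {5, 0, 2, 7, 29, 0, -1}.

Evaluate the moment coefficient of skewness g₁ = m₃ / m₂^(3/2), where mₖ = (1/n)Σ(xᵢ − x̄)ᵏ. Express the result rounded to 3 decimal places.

x̄ = (5 + 0 + 2 + 7 + 29 + 0 - 1) / 7 = 6.0000
deviations (xᵢ − x̄): -1.0000, -6.0000, -4.0000, 1.0000, 23.0000, -6.0000, -7.0000
Σ(xᵢ − x̄)² = 668.0000 ⇒ m₂ = 668.0000/7 = 95.42857
Σ(xᵢ − x̄)³ = 11328.0000 ⇒ m₃ = 11328.0000/7 = 1618.28571
m₂^(3/2) = 95.42857^(1.5) = 932.21832
g₁ = m₃ / m₂^(3/2) = 1618.28571 / 932.21832 ≈ 1.736

1.736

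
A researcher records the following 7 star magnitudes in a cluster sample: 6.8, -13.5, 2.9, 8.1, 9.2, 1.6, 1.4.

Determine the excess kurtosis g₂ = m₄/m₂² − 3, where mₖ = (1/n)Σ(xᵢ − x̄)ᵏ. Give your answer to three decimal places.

0.763

x̄ = 2.3571
Σ(xᵢ − x̄)² = 352.7771 ⇒ m₂ = 50.39673
Σ(xᵢ − x̄)⁴ = 66897.7307 ⇒ m₄ = 9556.81867
m₂² = 2539.83087
g₂ = m₄/m₂² − 3 = 3.76278 − 3 ≈ 0.763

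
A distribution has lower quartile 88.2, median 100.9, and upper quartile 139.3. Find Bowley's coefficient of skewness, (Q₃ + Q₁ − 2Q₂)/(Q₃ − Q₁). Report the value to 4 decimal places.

0.5029

numerator: Q₃ + Q₁ − 2Q₂ = 139.3 + 88.2 − 2×100.9 = 25.7000
denominator: Q₃ − Q₁ = 139.3 − 88.2 = 51.1000
Bowley skewness = 25.7000 / 51.1000 ≈ 0.5029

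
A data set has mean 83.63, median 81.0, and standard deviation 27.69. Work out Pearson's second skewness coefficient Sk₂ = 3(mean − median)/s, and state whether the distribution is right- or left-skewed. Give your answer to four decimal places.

Sk₂ = 3(83.63 − 81.0) / 27.69 = 3 × 2.6300 / 27.69
    = 7.8900 / 27.69 ≈ 0.2849
Sk₂ > 0 ⇒ mean > median ⇒ right-skewed (positive skew).

0.2849, right-skewed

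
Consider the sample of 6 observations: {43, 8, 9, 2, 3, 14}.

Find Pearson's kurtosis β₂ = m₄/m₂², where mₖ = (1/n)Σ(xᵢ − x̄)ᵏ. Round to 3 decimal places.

x̄ = 13.1667
Σ(xᵢ − x̄)² = 1162.8333 ⇒ m₂ = 193.80556
Σ(xᵢ − x̄)⁴ = 819396.1528 ⇒ m₄ = 136566.02546
m₂² = 37560.59336
β₂ = m₄/m₂² = 136566.02546 / 37560.59336 ≈ 3.636

3.636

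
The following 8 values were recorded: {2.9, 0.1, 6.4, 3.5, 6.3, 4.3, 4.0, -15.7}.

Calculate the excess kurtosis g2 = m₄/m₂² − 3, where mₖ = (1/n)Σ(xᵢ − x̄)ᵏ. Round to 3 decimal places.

2.304

x̄ = 1.4750
Σ(xᵢ − x̄)² = 364.8950 ⇒ m₂ = 45.61188
Σ(xᵢ − x̄)⁴ = 88272.7440 ⇒ m₄ = 11034.09300
m₂² = 2080.44314
g2 = m₄/m₂² − 3 = 5.30372 − 3 ≈ 2.304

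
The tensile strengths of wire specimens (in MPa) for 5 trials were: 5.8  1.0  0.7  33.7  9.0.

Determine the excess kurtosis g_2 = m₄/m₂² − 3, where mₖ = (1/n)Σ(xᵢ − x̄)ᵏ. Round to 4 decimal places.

x̄ = 10.0400
Σ(xᵢ − x̄)² = 747.8120 ⇒ m₂ = 149.56240
Σ(xᵢ − x̄)⁴ = 327983.9476 ⇒ m₄ = 65596.78951
m₂² = 22368.91149
g_2 = m₄/m₂² − 3 = 2.93250 − 3 ≈ -0.0675

-0.0675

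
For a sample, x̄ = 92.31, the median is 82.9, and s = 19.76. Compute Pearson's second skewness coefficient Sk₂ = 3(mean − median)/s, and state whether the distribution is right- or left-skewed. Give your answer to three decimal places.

1.429, right-skewed

Sk₂ = 3(92.31 − 82.9) / 19.76 = 3 × 9.4100 / 19.76
    = 28.2300 / 19.76 ≈ 1.429
Sk₂ > 0 ⇒ mean > median ⇒ right-skewed (positive skew).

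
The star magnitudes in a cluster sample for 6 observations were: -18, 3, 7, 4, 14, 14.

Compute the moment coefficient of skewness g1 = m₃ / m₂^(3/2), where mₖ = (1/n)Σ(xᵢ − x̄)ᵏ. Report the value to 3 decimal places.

x̄ = (-18 + 3 + 7 + 4 + 14 + 14) / 6 = 4.0000
deviations (xᵢ − x̄): -22.0000, -1.0000, 3.0000, 0.0000, 10.0000, 10.0000
Σ(xᵢ − x̄)² = 694.0000 ⇒ m₂ = 694.0000/6 = 115.66667
Σ(xᵢ − x̄)³ = -8622.0000 ⇒ m₃ = -8622.0000/6 = -1437.00000
m₂^(3/2) = 115.66667^(1.5) = 1243.97694
g1 = m₃ / m₂^(3/2) = -1437.00000 / 1243.97694 ≈ -1.155

-1.155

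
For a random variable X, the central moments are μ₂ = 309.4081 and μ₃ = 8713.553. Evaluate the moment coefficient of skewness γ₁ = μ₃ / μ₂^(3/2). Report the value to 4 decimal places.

1.6010

σ = √μ₂ = √309.4081 = 17.59000
σ³ = μ₂^(3/2) = 5442.48848
γ₁ = μ₃/σ³ = 8713.553 / 5442.48848 ≈ 1.6010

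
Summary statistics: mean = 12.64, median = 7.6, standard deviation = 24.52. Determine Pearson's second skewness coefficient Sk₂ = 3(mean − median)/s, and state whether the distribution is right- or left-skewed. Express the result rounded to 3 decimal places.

Sk₂ = 3(12.64 − 7.6) / 24.52 = 3 × 5.0400 / 24.52
    = 15.1200 / 24.52 ≈ 0.617
Sk₂ > 0 ⇒ mean > median ⇒ right-skewed (positive skew).

0.617, right-skewed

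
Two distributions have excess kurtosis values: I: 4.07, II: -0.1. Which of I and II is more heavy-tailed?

Higher excess kurtosis ⇒ heavier tails relative to the normal distribution.
4.07 vs -0.1: the larger is 4.07, so I has heavier tails. (I is leptokurtic — heavier-than-normal tails; the other is platykurtic.)

I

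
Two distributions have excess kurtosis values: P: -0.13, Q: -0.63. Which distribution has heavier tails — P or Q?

Higher excess kurtosis ⇒ heavier tails relative to the normal distribution.
-0.13 vs -0.63: the larger is -0.13, so P has heavier tails.

P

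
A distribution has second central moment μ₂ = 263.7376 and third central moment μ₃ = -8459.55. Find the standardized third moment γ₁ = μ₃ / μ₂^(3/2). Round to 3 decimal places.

σ = √μ₂ = √263.7376 = 16.24000
σ³ = μ₂^(3/2) = 4283.09862
γ₁ = μ₃/σ³ = -8459.55 / 4283.09862 ≈ -1.975

-1.975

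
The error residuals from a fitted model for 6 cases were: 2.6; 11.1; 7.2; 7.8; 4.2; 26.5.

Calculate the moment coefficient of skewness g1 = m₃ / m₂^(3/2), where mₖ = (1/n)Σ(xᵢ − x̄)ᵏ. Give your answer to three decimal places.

1.343

x̄ = (2.6 + 11.1 + 7.2 + 7.8 + 4.2 + 26.5) / 6 = 9.9000
deviations (xᵢ − x̄): -7.3000, 1.2000, -2.7000, -2.1000, -5.7000, 16.6000
Σ(xᵢ − x̄)² = 374.4800 ⇒ m₂ = 374.4800/6 = 62.41333
Σ(xᵢ − x̄)³ = 3972.8700 ⇒ m₃ = 3972.8700/6 = 662.14500
m₂^(3/2) = 62.41333^(1.5) = 493.07850
g1 = m₃ / m₂^(3/2) = 662.14500 / 493.07850 ≈ 1.343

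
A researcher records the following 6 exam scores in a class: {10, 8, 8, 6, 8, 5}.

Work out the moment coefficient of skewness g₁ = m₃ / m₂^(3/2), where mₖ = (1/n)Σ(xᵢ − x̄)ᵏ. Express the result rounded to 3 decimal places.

-0.120

x̄ = (10 + 8 + 8 + 6 + 8 + 5) / 6 = 7.5000
deviations (xᵢ − x̄): 2.5000, 0.5000, 0.5000, -1.5000, 0.5000, -2.5000
Σ(xᵢ − x̄)² = 15.5000 ⇒ m₂ = 15.5000/6 = 2.58333
Σ(xᵢ − x̄)³ = -3.0000 ⇒ m₃ = -3.0000/6 = -0.50000
m₂^(3/2) = 2.58333^(1.5) = 4.15213
g₁ = m₃ / m₂^(3/2) = -0.50000 / 4.15213 ≈ -0.120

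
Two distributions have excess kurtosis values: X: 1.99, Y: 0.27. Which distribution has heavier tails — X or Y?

Higher excess kurtosis ⇒ heavier tails relative to the normal distribution.
1.99 vs 0.27: the larger is 1.99, so X has heavier tails.

X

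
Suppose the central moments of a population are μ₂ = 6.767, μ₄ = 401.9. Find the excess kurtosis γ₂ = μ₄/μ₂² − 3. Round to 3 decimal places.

μ₂² = 6.767² = 45.79229
μ₄/μ₂² = 401.9 / 45.79229 = 8.77659
γ₂ = 8.77659 − 3 ≈ 5.777

5.777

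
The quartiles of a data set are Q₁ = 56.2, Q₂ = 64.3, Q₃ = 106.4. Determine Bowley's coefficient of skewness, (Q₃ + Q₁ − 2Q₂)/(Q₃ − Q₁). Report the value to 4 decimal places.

numerator: Q₃ + Q₁ − 2Q₂ = 106.4 + 56.2 − 2×64.3 = 34.0000
denominator: Q₃ − Q₁ = 106.4 − 56.2 = 50.2000
Bowley skewness = 34.0000 / 50.2000 ≈ 0.6773

0.6773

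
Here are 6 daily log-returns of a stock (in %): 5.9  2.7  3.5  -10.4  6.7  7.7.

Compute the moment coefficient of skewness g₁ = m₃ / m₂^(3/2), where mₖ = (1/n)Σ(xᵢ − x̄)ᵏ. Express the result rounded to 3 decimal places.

-1.477

x̄ = (5.9 + 2.7 + 3.5 - 10.4 + 6.7 + 7.7) / 6 = 2.6833
deviations (xᵢ − x̄): 3.2167, 0.0167, 0.8167, -13.0833, 4.0167, 5.0167
Σ(xᵢ − x̄)² = 223.4883 ⇒ m₂ = 223.4883/6 = 37.24806
Σ(xᵢ − x̄)³ = -2014.6366 ⇒ m₃ = -2014.6366/6 = -335.77276
m₂^(3/2) = 37.24806^(1.5) = 227.32930
g₁ = m₃ / m₂^(3/2) = -335.77276 / 227.32930 ≈ -1.477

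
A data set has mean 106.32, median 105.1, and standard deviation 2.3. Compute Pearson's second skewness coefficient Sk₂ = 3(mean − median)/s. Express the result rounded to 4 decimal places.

Sk₂ = 3(106.32 − 105.1) / 2.3 = 3 × 1.2200 / 2.3
    = 3.6600 / 2.3 ≈ 1.5913

1.5913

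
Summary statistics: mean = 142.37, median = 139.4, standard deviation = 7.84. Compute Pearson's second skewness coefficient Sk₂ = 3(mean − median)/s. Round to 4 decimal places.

Sk₂ = 3(142.37 − 139.4) / 7.84 = 3 × 2.9700 / 7.84
    = 8.9100 / 7.84 ≈ 1.1365

1.1365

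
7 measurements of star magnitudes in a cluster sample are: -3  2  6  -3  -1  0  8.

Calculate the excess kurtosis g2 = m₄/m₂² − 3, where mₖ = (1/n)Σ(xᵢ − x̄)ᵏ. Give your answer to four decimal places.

-1.1783

x̄ = 1.2857
Σ(xᵢ − x̄)² = 111.4286 ⇒ m₂ = 15.91837
Σ(xᵢ − x̄)⁴ = 3231.2886 ⇒ m₄ = 461.61266
m₂² = 253.39442
g2 = m₄/m₂² − 3 = 1.82172 − 3 ≈ -1.1783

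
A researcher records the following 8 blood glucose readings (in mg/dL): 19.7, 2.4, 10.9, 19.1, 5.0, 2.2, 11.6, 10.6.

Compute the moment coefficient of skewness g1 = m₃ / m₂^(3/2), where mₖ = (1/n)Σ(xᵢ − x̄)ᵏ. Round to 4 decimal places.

0.2185

x̄ = (19.7 + 2.4 + 10.9 + 19.1 + 5.0 + 2.2 + 11.6 + 10.6) / 8 = 10.1875
deviations (xᵢ − x̄): 9.5125, -7.7875, 0.7125, 8.9125, -5.1875, -7.9875, 1.4125, 0.4125
Σ(xᵢ − x̄)² = 323.9488 ⇒ m₂ = 323.9488/8 = 40.49359
Σ(xᵢ − x̄)³ = 450.4831 ⇒ m₃ = 450.4831/8 = 56.31039
m₂^(3/2) = 40.49359^(1.5) = 257.67927
g1 = m₃ / m₂^(3/2) = 56.31039 / 257.67927 ≈ 0.2185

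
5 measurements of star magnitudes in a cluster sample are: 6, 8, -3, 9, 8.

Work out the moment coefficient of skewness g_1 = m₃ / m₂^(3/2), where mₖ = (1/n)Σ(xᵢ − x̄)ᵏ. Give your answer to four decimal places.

-1.3278

x̄ = (6 + 8 - 3 + 9 + 8) / 5 = 5.6000
deviations (xᵢ − x̄): 0.4000, 2.4000, -8.6000, 3.4000, 2.4000
Σ(xᵢ − x̄)² = 97.2000 ⇒ m₂ = 97.2000/5 = 19.44000
Σ(xᵢ − x̄)³ = -569.0400 ⇒ m₃ = -569.0400/5 = -113.80800
m₂^(3/2) = 19.44000^(1.5) = 85.71255
g_1 = m₃ / m₂^(3/2) = -113.80800 / 85.71255 ≈ -1.3278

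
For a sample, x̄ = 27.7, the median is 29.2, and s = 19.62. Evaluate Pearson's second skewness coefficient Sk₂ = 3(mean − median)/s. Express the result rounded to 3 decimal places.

-0.229

Sk₂ = 3(27.7 − 29.2) / 19.62 = 3 × -1.5000 / 19.62
    = -4.5000 / 19.62 ≈ -0.229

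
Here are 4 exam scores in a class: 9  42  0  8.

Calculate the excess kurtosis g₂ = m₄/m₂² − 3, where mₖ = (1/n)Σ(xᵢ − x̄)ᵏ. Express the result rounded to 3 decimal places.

-0.769

x̄ = 14.7500
Σ(xᵢ − x̄)² = 1038.7500 ⇒ m₂ = 259.68750
Σ(xᵢ − x̄)⁴ = 601901.5781 ⇒ m₄ = 150475.39453
m₂² = 67437.59766
g₂ = m₄/m₂² − 3 = 2.23133 − 3 ≈ -0.769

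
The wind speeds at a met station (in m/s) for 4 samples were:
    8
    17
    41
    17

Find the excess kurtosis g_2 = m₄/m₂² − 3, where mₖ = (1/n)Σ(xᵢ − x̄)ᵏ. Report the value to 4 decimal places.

x̄ = 20.7500
Σ(xᵢ − x̄)² = 600.7500 ⇒ m₂ = 150.18750
Σ(xᵢ − x̄)⁴ = 194973.3281 ⇒ m₄ = 48743.33203
m₂² = 22556.28516
g_2 = m₄/m₂² − 3 = 2.16096 − 3 ≈ -0.8390

-0.8390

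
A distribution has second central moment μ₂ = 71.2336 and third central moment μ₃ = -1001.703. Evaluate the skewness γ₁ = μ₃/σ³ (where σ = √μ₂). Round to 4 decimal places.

σ = √μ₂ = √71.2336 = 8.44000
σ³ = μ₂^(3/2) = 601.21158
γ₁ = μ₃/σ³ = -1001.703 / 601.21158 ≈ -1.6661

-1.6661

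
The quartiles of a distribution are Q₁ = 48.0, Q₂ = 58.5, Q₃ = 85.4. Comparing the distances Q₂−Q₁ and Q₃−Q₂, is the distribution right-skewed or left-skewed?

right-skewed

Q₂ − Q₁ = 10.5;  Q₃ − Q₂ = 26.9
Q₃ − Q₂ > Q₂ − Q₁ ⇒ the upper half is more spread out ⇒ right-skewed.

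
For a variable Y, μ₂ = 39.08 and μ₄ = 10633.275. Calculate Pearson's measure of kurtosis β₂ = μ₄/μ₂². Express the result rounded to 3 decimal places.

μ₂² = 39.08² = 1527.24640
μ₄/μ₂² = 10633.275 / 1527.24640 = 6.96238
β₂ ≈ 6.962

6.962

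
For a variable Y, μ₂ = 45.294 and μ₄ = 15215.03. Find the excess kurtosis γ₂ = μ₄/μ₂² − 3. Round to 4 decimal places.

μ₂² = 45.294² = 2051.54644
μ₄/μ₂² = 15215.03 / 2051.54644 = 7.41637
γ₂ = 7.41637 − 3 ≈ 4.4164

4.4164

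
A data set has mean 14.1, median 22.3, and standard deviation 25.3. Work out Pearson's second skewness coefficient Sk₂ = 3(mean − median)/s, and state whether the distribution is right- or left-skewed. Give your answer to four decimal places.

Sk₂ = 3(14.1 − 22.3) / 25.3 = 3 × -8.2000 / 25.3
    = -24.6000 / 25.3 ≈ -0.9723
Sk₂ < 0 ⇒ mean < median ⇒ left-skewed (negative skew).

-0.9723, left-skewed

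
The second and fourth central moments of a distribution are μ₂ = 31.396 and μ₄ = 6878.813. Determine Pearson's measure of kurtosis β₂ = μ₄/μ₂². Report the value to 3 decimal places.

μ₂² = 31.396² = 985.70882
μ₄/μ₂² = 6878.813 / 985.70882 = 6.97854
β₂ ≈ 6.979

6.979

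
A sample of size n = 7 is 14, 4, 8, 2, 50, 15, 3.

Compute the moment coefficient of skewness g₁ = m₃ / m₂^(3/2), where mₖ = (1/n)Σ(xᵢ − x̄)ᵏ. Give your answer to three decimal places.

1.658

x̄ = (14 + 4 + 8 + 2 + 50 + 15 + 3) / 7 = 13.7143
deviations (xᵢ − x̄): 0.2857, -9.7143, -5.7143, -11.7143, 36.2857, 1.2857, -10.7143
Σ(xᵢ − x̄)² = 1697.4286 ⇒ m₂ = 1697.4286/7 = 242.48980
Σ(xᵢ − x̄)³ = 43837.1020 ⇒ m₃ = 43837.1020/7 = 6262.44315
m₂^(3/2) = 242.48980^(1.5) = 3776.07144
g₁ = m₃ / m₂^(3/2) = 6262.44315 / 3776.07144 ≈ 1.658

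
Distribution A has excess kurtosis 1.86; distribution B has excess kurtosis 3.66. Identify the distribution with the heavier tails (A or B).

Higher excess kurtosis ⇒ heavier tails relative to the normal distribution.
1.86 vs 3.66: the larger is 3.66, so B has heavier tails.

B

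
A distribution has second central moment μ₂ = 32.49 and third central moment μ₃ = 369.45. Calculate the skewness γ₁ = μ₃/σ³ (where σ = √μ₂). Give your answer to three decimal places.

1.995

σ = √μ₂ = √32.49 = 5.70000
σ³ = μ₂^(3/2) = 185.19300
γ₁ = μ₃/σ³ = 369.45 / 185.19300 ≈ 1.995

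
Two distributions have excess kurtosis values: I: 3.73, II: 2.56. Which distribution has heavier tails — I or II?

Higher excess kurtosis ⇒ heavier tails relative to the normal distribution.
3.73 vs 2.56: the larger is 3.73, so I has heavier tails.

I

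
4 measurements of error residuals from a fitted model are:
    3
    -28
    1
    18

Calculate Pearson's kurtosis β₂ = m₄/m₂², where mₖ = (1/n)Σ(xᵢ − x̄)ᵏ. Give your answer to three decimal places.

x̄ = -1.5000
Σ(xᵢ − x̄)² = 1109.0000 ⇒ m₂ = 277.25000
Σ(xᵢ − x̄)⁴ = 638194.2500 ⇒ m₄ = 159548.56250
m₂² = 76867.56250
β₂ = m₄/m₂² = 159548.56250 / 76867.56250 ≈ 2.076

2.076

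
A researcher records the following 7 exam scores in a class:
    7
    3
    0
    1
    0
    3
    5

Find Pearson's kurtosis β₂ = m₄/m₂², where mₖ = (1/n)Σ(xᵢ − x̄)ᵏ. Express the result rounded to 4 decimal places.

1.9653

x̄ = 2.7143
Σ(xᵢ − x̄)² = 41.4286 ⇒ m₂ = 5.91837
Σ(xᵢ − x̄)⁴ = 481.8601 ⇒ m₄ = 68.83715
m₂² = 35.02707
β₂ = m₄/m₂² = 68.83715 / 35.02707 ≈ 1.9653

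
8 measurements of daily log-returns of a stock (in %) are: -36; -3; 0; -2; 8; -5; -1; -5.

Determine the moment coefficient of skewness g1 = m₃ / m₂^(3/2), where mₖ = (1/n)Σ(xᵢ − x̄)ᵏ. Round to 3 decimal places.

-1.782

x̄ = (-36 - 3 + 0 - 2 + 8 - 5 - 1 - 5) / 8 = -5.5000
deviations (xᵢ − x̄): -30.5000, 2.5000, 5.5000, 3.5000, 13.5000, 0.5000, 4.5000, 0.5000
Σ(xᵢ − x̄)² = 1182.0000 ⇒ m₂ = 1182.0000/8 = 147.75000
Σ(xᵢ − x̄)³ = -25596.0000 ⇒ m₃ = -25596.0000/8 = -3199.50000
m₂^(3/2) = 147.75000^(1.5) = 1795.93756
g1 = m₃ / m₂^(3/2) = -3199.50000 / 1795.93756 ≈ -1.782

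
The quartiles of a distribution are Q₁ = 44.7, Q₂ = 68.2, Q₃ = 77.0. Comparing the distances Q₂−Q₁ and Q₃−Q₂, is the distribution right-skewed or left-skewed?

Q₂ − Q₁ = 23.5;  Q₃ − Q₂ = 8.8
Q₂ − Q₁ > Q₃ − Q₂ ⇒ the lower half is more spread out ⇒ left-skewed.

left-skewed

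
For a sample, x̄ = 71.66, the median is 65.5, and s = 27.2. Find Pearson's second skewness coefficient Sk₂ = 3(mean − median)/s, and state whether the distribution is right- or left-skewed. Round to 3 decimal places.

0.679, right-skewed

Sk₂ = 3(71.66 − 65.5) / 27.2 = 3 × 6.1600 / 27.2
    = 18.4800 / 27.2 ≈ 0.679
Sk₂ > 0 ⇒ mean > median ⇒ right-skewed (positive skew).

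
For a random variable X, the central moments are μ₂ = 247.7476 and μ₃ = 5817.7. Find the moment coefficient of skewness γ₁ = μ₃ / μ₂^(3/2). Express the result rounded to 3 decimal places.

1.492

σ = √μ₂ = √247.7476 = 15.74000
σ³ = μ₂^(3/2) = 3899.54722
γ₁ = μ₃/σ³ = 5817.7 / 3899.54722 ≈ 1.492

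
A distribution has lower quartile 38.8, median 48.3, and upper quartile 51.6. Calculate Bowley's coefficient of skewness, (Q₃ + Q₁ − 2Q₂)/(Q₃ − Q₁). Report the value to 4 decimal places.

-0.4844

numerator: Q₃ + Q₁ − 2Q₂ = 51.6 + 38.8 − 2×48.3 = -6.2000
denominator: Q₃ − Q₁ = 51.6 − 38.8 = 12.8000
Bowley skewness = -6.2000 / 12.8000 ≈ -0.4844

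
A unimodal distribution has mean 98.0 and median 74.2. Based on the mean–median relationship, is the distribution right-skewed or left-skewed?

right-skewed

mean − median = 98.0 − 74.2 = 23.8
mean > median ⇒ the longer tail is on the right ⇒ right-skewed (positively skewed).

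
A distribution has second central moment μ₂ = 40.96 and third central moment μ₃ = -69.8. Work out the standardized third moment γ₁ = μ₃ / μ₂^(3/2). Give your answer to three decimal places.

σ = √μ₂ = √40.96 = 6.40000
σ³ = μ₂^(3/2) = 262.14400
γ₁ = μ₃/σ³ = -69.8 / 262.14400 ≈ -0.266

-0.266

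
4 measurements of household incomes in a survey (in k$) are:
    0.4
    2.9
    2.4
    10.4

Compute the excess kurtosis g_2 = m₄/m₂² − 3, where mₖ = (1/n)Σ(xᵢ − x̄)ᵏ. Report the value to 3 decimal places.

-0.797

x̄ = 4.0250
Σ(xᵢ − x̄)² = 57.6875 ⇒ m₂ = 14.42188
Σ(xᵢ − x̄)⁴ = 1832.9111 ⇒ m₄ = 458.22778
m₂² = 207.99048
g_2 = m₄/m₂² − 3 = 2.20312 − 3 ≈ -0.797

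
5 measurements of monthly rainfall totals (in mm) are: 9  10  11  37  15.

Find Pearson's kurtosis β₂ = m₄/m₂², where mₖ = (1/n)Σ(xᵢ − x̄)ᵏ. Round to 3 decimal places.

3.055

x̄ = 16.4000
Σ(xᵢ − x̄)² = 551.2000 ⇒ m₂ = 110.24000
Σ(xᵢ − x̄)⁴ = 185611.9360 ⇒ m₄ = 37122.38720
m₂² = 12152.85760
β₂ = m₄/m₂² = 37122.38720 / 12152.85760 ≈ 3.055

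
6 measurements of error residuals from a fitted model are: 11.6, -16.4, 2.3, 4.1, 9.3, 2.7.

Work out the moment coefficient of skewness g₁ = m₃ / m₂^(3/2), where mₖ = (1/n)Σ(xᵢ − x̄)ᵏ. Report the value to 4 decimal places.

-1.2106

x̄ = (11.6 - 16.4 + 2.3 + 4.1 + 9.3 + 2.7) / 6 = 2.2667
deviations (xᵢ − x̄): 9.3333, -18.6667, 0.0333, 1.8333, 7.0333, 0.4333
Σ(xᵢ − x̄)² = 488.5733 ⇒ m₂ = 488.5733/6 = 81.42889
Σ(xᵢ − x̄)³ = -5337.0924 ⇒ m₃ = -5337.0924/6 = -889.51541
m₂^(3/2) = 81.42889^(1.5) = 734.79766
g₁ = m₃ / m₂^(3/2) = -889.51541 / 734.79766 ≈ -1.2106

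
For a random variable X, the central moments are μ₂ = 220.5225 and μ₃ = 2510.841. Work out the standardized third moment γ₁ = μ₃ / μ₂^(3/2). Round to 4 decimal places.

0.7667

σ = √μ₂ = √220.5225 = 14.85000
σ³ = μ₂^(3/2) = 3274.75913
γ₁ = μ₃/σ³ = 2510.841 / 3274.75913 ≈ 0.7667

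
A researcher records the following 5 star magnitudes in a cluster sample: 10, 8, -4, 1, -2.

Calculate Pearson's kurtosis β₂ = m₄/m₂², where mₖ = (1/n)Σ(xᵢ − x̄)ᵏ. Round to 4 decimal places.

1.3562

x̄ = 2.6000
Σ(xᵢ − x̄)² = 151.2000 ⇒ m₂ = 30.24000
Σ(xᵢ − x̄)⁴ = 6200.7360 ⇒ m₄ = 1240.14720
m₂² = 914.45760
β₂ = m₄/m₂² = 1240.14720 / 914.45760 ≈ 1.3562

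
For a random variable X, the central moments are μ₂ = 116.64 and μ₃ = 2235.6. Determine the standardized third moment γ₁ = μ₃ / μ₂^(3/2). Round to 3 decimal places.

1.775

σ = √μ₂ = √116.64 = 10.80000
σ³ = μ₂^(3/2) = 1259.71200
γ₁ = μ₃/σ³ = 2235.6 / 1259.71200 ≈ 1.775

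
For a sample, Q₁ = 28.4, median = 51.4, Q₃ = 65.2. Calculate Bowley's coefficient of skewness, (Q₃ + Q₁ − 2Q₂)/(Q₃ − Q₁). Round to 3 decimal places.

-0.250

numerator: Q₃ + Q₁ − 2Q₂ = 65.2 + 28.4 − 2×51.4 = -9.2000
denominator: Q₃ − Q₁ = 65.2 − 28.4 = 36.8000
Bowley skewness = -9.2000 / 36.8000 ≈ -0.250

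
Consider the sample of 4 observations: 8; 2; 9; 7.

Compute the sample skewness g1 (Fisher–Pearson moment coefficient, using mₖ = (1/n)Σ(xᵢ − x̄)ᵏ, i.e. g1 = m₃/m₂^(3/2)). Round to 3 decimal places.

-0.922

x̄ = (8 + 2 + 9 + 7) / 4 = 6.5000
deviations (xᵢ − x̄): 1.5000, -4.5000, 2.5000, 0.5000
Σ(xᵢ − x̄)² = 29.0000 ⇒ m₂ = 29.0000/4 = 7.25000
Σ(xᵢ − x̄)³ = -72.0000 ⇒ m₃ = -72.0000/4 = -18.00000
m₂^(3/2) = 7.25000^(1.5) = 19.52122
g1 = m₃ / m₂^(3/2) = -18.00000 / 19.52122 ≈ -0.922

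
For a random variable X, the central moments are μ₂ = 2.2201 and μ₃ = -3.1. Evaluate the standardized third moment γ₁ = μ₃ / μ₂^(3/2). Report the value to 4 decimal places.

σ = √μ₂ = √2.2201 = 1.49000
σ³ = μ₂^(3/2) = 3.30795
γ₁ = μ₃/σ³ = -3.1 / 3.30795 ≈ -0.9371

-0.9371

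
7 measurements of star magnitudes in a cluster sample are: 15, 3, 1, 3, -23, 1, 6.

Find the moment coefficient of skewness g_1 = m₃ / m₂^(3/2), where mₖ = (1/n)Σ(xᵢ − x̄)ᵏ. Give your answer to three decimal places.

-1.228

x̄ = (15 + 3 + 1 + 3 - 23 + 1 + 6) / 7 = 0.8571
deviations (xᵢ − x̄): 14.1429, 2.1429, 0.1429, 2.1429, -23.8571, 0.1429, 5.1429
Σ(xᵢ − x̄)² = 804.8571 ⇒ m₂ = 804.8571/7 = 114.97959
Σ(xᵢ − x̄)³ = -10594.0408 ⇒ m₃ = -10594.0408/7 = -1513.43440
m₂^(3/2) = 114.97959^(1.5) = 1232.90934
g_1 = m₃ / m₂^(3/2) = -1513.43440 / 1232.90934 ≈ -1.228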